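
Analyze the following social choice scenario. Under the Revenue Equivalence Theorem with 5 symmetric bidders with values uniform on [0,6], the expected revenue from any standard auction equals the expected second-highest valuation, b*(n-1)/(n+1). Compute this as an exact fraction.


Step 1: By Revenue Equivalence, expected revenue = b*(n-1)/(n+1)
Step 2: Substituting n = 5, b = 6
Step 3: Revenue = 6*(5-1)/(5+1) = 6*4/6
Step 4: Revenue = 24/6 = 4

4


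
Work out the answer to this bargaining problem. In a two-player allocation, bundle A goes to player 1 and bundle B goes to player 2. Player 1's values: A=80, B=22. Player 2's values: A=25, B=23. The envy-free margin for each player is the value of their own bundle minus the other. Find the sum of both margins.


Step 1: Player 1's margin = v1(A) - v1(B) = 80 - 22 = 58
Step 2: Player 2's margin = v2(B) - v2(A) = 23 - 25 = -2
Step 3: Total margin = 58 + -2 = 56

56


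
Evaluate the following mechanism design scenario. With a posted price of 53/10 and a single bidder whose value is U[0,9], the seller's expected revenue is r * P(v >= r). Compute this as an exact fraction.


Step 1: Posted price r = 53/10, value support [0,9]
Step 2: P(v >= r) = (9 - 53/10)/9 = 37/90
Step 3: Expected revenue = r * P(v >= r) = 53/10 * 37/90
Step 4: Revenue = 1961/900

1961/900


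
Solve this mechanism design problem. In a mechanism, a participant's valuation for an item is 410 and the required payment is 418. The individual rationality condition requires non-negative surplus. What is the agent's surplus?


Step 1: Surplus = value - payment = 410 - 418 = -8
Step 2: IR is violated (surplus < 0)

-8


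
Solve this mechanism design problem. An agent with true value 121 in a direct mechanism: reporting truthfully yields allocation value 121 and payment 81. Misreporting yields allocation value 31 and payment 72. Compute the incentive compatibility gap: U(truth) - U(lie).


Step 1: U(truth) = value - payment = 121 - 81 = 40
Step 2: U(lie) = allocation - payment = 31 - 72 = -41
Step 3: IC gap = 40 - (-41) = 81

81


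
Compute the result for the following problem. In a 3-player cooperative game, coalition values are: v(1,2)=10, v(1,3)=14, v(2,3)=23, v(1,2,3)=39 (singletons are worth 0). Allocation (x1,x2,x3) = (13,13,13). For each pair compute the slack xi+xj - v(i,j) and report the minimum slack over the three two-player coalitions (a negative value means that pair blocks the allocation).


Step 1: Slack for coalition (1,2): x1+x2 - v12 = 26 - 10 = 16
Step 2: Slack for coalition (1,3): x1+x3 - v13 = 26 - 14 = 12
Step 3: Slack for coalition (2,3): x2+x3 - v23 = 26 - 23 = 3
Step 4: Minimum slack = min(16, 12, 3) = 3, attained by (2,3); no pair can gain by deviating, so the allocation is in the core

3


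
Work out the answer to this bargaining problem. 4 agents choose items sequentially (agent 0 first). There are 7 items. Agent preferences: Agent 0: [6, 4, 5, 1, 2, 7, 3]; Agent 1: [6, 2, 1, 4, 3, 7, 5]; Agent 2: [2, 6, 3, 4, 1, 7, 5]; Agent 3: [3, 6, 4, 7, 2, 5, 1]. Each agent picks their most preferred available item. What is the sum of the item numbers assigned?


Step 1: Agent 0 picks item 6
Step 2: Agent 1 picks item 2
Step 3: Agent 2 picks item 3
Step 4: Agent 3 picks item 4
Step 5: Sum = 6 + 2 + 3 + 4 = 15

15


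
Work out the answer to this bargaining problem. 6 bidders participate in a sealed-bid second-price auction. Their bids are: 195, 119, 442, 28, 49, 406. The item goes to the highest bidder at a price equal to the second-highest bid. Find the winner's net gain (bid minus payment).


Step 1: Sort bids in descending order: 442, 406, 195, 119, 49, 28
Step 2: The winning bid is the highest: 442
Step 3: The payment equals the second-highest bid: 406
Step 4: Surplus = winner's bid - payment = 442 - 406 = 36

36


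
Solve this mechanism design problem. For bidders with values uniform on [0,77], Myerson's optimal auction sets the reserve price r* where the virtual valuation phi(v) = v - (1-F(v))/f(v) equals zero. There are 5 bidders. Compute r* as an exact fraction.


Step 1: For U[0,77], F(v) = v/77 and f(v) = 1/77
Step 2: phi(v) = v - (1 - v/77)/(1/77) = v - (77 - v) = 2v - 77
Step 3: Set phi(r*) = 0: 2r* - 77 = 0
Step 4: r* = 77/2 (the number of bidders n = 5 does not enter)

77/2


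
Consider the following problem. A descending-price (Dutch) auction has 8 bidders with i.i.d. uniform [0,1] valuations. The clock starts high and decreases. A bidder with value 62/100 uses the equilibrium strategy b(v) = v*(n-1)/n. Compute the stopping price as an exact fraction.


Step 1: Dutch auctions are strategically equivalent to first-price auctions
Step 2: The equilibrium bid is b(v) = v*(n-1)/n
Step 3: b = 31/50 * 7/8
Step 4: b = 217/400

217/400


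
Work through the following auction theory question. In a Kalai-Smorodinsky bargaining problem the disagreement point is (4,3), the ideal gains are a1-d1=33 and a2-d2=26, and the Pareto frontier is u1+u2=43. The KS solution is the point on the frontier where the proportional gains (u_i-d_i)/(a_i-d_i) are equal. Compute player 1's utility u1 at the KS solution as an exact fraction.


Step 1: At the KS point, (u1-d1)/r1 = (u2-d2)/r2 = t and u1+u2 = 43
Step 2: u1 = d1 + r1*t and u2 = d2 + r2*t, so (d1 + r1*t) + (d2 + r2*t) = 43
Step 3: t = (43 - 4 - 3)/(33 + 26) = 36/59
Step 4: u1 = d1 + r1*t = 4 + 33 * 36/59 = 1424/59
Step 5: (Check: u2 = d2 + r2*t = 1113/59; u1+u2 = 1424/59 + 1113/59 = 43, on the frontier.)

1424/59


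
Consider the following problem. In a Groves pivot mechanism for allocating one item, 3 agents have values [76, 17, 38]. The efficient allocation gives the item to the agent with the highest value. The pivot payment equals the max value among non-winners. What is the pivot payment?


Step 1: The efficient winner is agent 0 with value 76
Step 2: Other agents' values: [17, 38]
Step 3: Pivot payment = max(others) = 38
Step 4: The winner pays 38

38


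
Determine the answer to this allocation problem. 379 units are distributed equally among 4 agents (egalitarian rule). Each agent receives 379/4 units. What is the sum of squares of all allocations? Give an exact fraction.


Step 1: Each agent's share = 379/4
Step 2: Square of each share = (379/4)^2 = 143641/16
Step 3: Sum of squares = 4 * 143641/16 = 143641/4

143641/4


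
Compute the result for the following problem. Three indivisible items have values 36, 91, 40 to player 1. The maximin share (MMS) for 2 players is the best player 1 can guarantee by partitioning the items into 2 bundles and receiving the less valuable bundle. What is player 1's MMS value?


Step 1: Item values = 36, 91, 40
Step 2: Enumerate all 2-bundle partitions and take the smaller bundle:
  Partition 1: {36} vs {91,40} -> bundles 36, 131; min = 36
  Partition 2: {91} vs {36,40} -> bundles 91, 76; min = 76
  Partition 3: {40} vs {36,91} -> bundles 40, 127; min = 40
Step 3: MMS = max(36, 76, 40) = 76

76


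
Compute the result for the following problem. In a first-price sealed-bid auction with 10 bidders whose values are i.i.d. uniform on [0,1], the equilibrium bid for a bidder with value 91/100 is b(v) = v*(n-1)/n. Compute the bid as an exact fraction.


Step 1: The symmetric BNE bidding function is b(v) = v * (n-1) / n
Step 2: Substitute v = 91/100 and n = 10
Step 3: b = 91/100 * 9/10
Step 4: b = 819/1000

819/1000


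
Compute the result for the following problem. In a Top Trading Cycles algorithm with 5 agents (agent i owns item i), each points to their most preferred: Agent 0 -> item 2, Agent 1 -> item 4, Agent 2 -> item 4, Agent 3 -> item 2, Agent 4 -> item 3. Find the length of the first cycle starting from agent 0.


Step 1: Trace the pointer graph from agent 0: 0 -> 2 -> 4 -> 3 -> 2
Step 2: A cycle is detected when we revisit agent 2
Step 3: The cycle is: 2 -> 4 -> 3 -> 2
Step 4: Cycle length = 3

3


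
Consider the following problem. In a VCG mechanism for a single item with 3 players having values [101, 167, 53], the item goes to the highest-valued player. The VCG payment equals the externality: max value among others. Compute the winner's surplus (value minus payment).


Step 1: The winner is the agent with the highest value: agent 1 with value 167
Step 2: Values of other agents: [101, 53]
Step 3: VCG payment = max of others' values = 101
Step 4: Surplus = 167 - 101 = 66

66


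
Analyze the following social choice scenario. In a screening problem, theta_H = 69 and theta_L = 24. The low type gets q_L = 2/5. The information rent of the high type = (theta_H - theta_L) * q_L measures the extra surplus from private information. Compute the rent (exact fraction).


Step 1: theta_H - theta_L = 69 - 24 = 45
Step 2: Information rent = (theta_H - theta_L) * q_L
Step 3: = 45 * 2/5
Step 4: = 18

18


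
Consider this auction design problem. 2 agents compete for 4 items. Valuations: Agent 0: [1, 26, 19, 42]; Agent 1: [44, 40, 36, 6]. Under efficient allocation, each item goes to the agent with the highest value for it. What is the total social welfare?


Step 1: For each item, find the maximum value among all agents.
Step 2: Item 0 -> Agent 1 (value 44)
Step 3: Item 1 -> Agent 1 (value 40)
Step 4: Item 2 -> Agent 1 (value 36)
Step 5: Item 3 -> Agent 0 (value 42)
Step 6: Total welfare = 44 + 40 + 36 + 42 = 162

162


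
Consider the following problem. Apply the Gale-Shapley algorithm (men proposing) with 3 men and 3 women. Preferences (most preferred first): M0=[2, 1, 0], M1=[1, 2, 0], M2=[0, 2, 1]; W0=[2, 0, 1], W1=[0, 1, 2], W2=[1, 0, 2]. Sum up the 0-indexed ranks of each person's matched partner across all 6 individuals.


Step 1: Run Gale-Shapley (men propose, women hold best offer):
  M0 proposes to W2; she accepts
  M1 proposes to W1; she accepts
  M2 proposes to W0; she accepts
Step 2: Final matching: W0-M2, W1-M1, W2-M0
Step 3: 0-indexed ranks (man's rank of his match, then woman's): 0 + 0 + 0 + 1 + 0 + 1
Step 4: Total rank sum = 2

2


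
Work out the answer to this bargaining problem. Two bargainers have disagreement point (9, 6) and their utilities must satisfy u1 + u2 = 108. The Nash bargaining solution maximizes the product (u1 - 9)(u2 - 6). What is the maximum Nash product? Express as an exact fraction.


Step 1: The Nash solution splits surplus symmetrically above the disagreement point
Step 2: u1 = (total + d1 - d2)/2 = (108 + 9 - 6)/2 = 111/2
Step 3: u2 = (total - d1 + d2)/2 = (108 - 9 + 6)/2 = 105/2
Step 4: Nash product = (111/2 - 9) * (105/2 - 6)
Step 5: = 93/2 * 93/2 = 8649/4

8649/4


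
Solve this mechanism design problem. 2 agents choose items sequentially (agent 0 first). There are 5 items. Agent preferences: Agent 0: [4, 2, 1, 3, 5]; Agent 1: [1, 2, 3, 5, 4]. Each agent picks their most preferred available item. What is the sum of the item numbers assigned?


Step 1: Agent 0 picks item 4
Step 2: Agent 1 picks item 1
Step 3: Sum = 4 + 1 = 5

5


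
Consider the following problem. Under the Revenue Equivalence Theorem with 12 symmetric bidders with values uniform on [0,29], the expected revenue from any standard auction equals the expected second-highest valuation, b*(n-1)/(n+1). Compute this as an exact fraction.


Step 1: By Revenue Equivalence, expected revenue = b*(n-1)/(n+1)
Step 2: Substituting n = 12, b = 29
Step 3: Revenue = 29*(12-1)/(12+1) = 29*11/13
Step 4: Revenue = 319/13

319/13


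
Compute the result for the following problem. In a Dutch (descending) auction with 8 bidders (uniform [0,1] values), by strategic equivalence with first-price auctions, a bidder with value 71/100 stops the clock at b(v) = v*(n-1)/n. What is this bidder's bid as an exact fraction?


Step 1: Dutch auctions are strategically equivalent to first-price auctions
Step 2: The equilibrium bid is b(v) = v*(n-1)/n
Step 3: b = 71/100 * 7/8
Step 4: b = 497/800

497/800


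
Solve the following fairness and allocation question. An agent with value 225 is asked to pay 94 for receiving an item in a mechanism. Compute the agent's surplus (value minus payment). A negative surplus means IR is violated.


Step 1: Surplus = value - payment = 225 - 94 = 131
Step 2: IR is satisfied (surplus >= 0)

131


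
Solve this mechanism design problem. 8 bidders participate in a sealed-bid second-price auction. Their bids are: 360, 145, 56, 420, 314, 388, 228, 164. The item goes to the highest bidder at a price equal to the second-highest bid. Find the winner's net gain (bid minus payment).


Step 1: Sort bids in descending order: 420, 388, 360, 314, 228, 164, 145, 56
Step 2: The winning bid is the highest: 420
Step 3: The payment equals the second-highest bid: 388
Step 4: Surplus = winner's bid - payment = 420 - 388 = 32

32


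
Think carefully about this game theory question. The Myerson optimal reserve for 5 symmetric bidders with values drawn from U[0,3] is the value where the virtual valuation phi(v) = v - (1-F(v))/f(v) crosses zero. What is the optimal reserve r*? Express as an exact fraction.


Step 1: For U[0,3], F(v) = v/3 and f(v) = 1/3
Step 2: phi(v) = v - (1 - v/3)/(1/3) = v - (3 - v) = 2v - 3
Step 3: Set phi(r*) = 0: 2r* - 3 = 0
Step 4: r* = 3/2 (the number of bidders n = 5 does not enter)

3/2


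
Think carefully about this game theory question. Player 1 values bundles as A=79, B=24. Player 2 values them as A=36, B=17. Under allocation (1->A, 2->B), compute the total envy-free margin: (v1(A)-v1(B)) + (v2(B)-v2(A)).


Step 1: Player 1's margin = v1(A) - v1(B) = 79 - 24 = 55
Step 2: Player 2's margin = v2(B) - v2(A) = 17 - 36 = -19
Step 3: Total margin = 55 + -19 = 36

36


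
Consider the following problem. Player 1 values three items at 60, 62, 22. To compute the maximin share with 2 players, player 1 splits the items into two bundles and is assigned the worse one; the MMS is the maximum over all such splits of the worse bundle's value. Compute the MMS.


Step 1: Item values = 60, 62, 22
Step 2: Enumerate all 2-bundle partitions and take the smaller bundle:
  Partition 1: {60} vs {62,22} -> bundles 60, 84; min = 60
  Partition 2: {62} vs {60,22} -> bundles 62, 82; min = 62
  Partition 3: {22} vs {60,62} -> bundles 22, 122; min = 22
Step 3: MMS = max(60, 62, 22) = 62

62


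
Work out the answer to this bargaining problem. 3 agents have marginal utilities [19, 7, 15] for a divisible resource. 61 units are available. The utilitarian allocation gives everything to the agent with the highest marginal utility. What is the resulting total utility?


Step 1: The marginal utilities are [19, 7, 15]
Step 2: The highest marginal utility is 19
Step 3: All 61 units go to that agent
Step 4: Total utility = 19 * 61 = 1159

1159


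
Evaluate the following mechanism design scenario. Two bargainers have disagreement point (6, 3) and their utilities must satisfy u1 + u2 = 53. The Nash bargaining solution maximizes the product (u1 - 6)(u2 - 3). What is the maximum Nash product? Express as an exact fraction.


Step 1: The Nash solution splits surplus symmetrically above the disagreement point
Step 2: u1 = (total + d1 - d2)/2 = (53 + 6 - 3)/2 = 28
Step 3: u2 = (total - d1 + d2)/2 = (53 - 6 + 3)/2 = 25
Step 4: Nash product = (28 - 6) * (25 - 3)
Step 5: = 22 * 22 = 484

484


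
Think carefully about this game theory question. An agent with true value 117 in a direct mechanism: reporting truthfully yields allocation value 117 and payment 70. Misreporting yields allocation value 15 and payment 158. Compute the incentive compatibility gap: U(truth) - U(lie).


Step 1: U(truth) = value - payment = 117 - 70 = 47
Step 2: U(lie) = allocation - payment = 15 - 158 = -143
Step 3: IC gap = 47 - (-143) = 190

190


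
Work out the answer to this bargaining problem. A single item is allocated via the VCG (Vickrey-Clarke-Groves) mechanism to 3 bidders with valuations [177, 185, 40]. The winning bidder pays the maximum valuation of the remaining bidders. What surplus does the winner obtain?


Step 1: The winner is the agent with the highest value: agent 1 with value 185
Step 2: Values of other agents: [177, 40]
Step 3: VCG payment = max of others' values = 177
Step 4: Surplus = 185 - 177 = 8

8


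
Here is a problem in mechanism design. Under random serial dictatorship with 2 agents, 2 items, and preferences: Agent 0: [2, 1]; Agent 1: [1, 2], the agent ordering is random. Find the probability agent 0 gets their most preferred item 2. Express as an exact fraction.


Step 1: Agent 0 wants item 2
Step 2: There are 2 possible orderings of agents
Step 3: In 2 orderings, agent 0 gets item 2
Step 4: Probability = 2/2 = 1

1


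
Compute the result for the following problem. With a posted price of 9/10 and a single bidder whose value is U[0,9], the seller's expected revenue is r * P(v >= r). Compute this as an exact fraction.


Step 1: Posted price r = 9/10, value support [0,9]
Step 2: P(v >= r) = (9 - 9/10)/9 = 9/10
Step 3: Expected revenue = r * P(v >= r) = 9/10 * 9/10
Step 4: Revenue = 81/100

81/100


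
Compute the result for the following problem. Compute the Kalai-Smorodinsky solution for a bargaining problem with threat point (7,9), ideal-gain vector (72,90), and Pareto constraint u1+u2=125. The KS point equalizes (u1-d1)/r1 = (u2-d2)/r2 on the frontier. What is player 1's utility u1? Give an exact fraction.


Step 1: At the KS point, (u1-d1)/r1 = (u2-d2)/r2 = t and u1+u2 = 125
Step 2: u1 = d1 + r1*t and u2 = d2 + r2*t, so (d1 + r1*t) + (d2 + r2*t) = 125
Step 3: t = (125 - 7 - 9)/(72 + 90) = 109/162
Step 4: u1 = d1 + r1*t = 7 + 72 * 109/162 = 499/9
Step 5: (Check: u2 = d2 + r2*t = 626/9; u1+u2 = 499/9 + 626/9 = 125, on the frontier.)

499/9


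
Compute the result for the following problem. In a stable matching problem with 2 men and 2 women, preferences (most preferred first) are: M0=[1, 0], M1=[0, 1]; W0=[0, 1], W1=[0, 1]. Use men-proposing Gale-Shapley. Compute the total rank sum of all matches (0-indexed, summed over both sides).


Step 1: Run Gale-Shapley (men propose, women hold best offer):
  M0 proposes to W1; she accepts
  M1 proposes to W0; she accepts
Step 2: Final matching: W0-M1, W1-M0
Step 3: 0-indexed ranks (man's rank of his match, then woman's): 0 + 1 + 0 + 0
Step 4: Total rank sum = 1

1


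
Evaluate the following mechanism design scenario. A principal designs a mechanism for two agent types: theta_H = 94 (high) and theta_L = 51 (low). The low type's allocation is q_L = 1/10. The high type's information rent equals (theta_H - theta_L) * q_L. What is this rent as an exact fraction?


Step 1: theta_H - theta_L = 94 - 51 = 43
Step 2: Information rent = (theta_H - theta_L) * q_L
Step 3: = 43 * 1/10
Step 4: = 43/10

43/10


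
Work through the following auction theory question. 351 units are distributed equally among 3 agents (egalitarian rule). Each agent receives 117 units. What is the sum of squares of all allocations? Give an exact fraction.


Step 1: Each agent's share = 351/3 = 117
Step 2: Square of each share = (117)^2 = 13689
Step 3: Sum of squares = 3 * 13689 = 41067

41067


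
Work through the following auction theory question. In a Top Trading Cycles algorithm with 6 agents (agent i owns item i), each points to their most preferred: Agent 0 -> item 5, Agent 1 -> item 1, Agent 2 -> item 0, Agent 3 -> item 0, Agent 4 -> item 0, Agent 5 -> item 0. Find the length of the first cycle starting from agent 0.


Step 1: Trace the pointer graph from agent 0: 0 -> 5 -> 0
Step 2: A cycle is detected when we revisit agent 0
Step 3: The cycle is: 0 -> 5 -> 0
Step 4: Cycle length = 2

2


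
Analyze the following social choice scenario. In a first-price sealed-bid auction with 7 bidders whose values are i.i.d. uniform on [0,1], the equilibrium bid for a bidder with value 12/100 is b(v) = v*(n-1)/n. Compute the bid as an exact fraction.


Step 1: The symmetric BNE bidding function is b(v) = v * (n-1) / n
Step 2: Substitute v = 3/25 and n = 7
Step 3: b = 3/25 * 6/7
Step 4: b = 18/175

18/175


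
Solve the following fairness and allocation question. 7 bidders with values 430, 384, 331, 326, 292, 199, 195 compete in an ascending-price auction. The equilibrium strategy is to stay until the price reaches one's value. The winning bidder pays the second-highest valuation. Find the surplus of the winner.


Step 1: Identify the highest value: 430
Step 2: Identify the second-highest value: 384
Step 3: The final price = second-highest value = 384
Step 4: Surplus = 430 - 384 = 46

46


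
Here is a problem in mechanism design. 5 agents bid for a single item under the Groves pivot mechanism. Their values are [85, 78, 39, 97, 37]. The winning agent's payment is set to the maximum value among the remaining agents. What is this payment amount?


Step 1: The efficient winner is agent 3 with value 97
Step 2: Other agents' values: [85, 78, 39, 37]
Step 3: Pivot payment = max(others) = 85
Step 4: The winner pays 85

85


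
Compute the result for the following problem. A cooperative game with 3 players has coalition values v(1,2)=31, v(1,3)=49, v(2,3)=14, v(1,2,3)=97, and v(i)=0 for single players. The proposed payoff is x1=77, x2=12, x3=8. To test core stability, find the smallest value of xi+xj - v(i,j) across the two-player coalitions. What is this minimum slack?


Step 1: Slack for coalition (1,2): x1+x2 - v12 = 89 - 31 = 58
Step 2: Slack for coalition (1,3): x1+x3 - v13 = 85 - 49 = 36
Step 3: Slack for coalition (2,3): x2+x3 - v23 = 20 - 14 = 6
Step 4: Minimum slack = min(58, 36, 6) = 6, attained by (2,3); no pair can gain by deviating, so the allocation is in the core

6


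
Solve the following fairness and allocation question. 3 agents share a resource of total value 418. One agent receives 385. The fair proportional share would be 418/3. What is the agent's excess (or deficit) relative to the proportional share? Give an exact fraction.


Step 1: Proportional share = 418/3
Step 2: Agent's actual allocation = 385
Step 3: Excess = 385 - 418/3 = 737/3

737/3


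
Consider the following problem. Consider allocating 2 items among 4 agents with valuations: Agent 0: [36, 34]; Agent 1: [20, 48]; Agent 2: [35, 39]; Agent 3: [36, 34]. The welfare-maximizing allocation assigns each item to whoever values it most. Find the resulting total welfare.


Step 1: For each item, find the maximum value among all agents.
Step 2: Item 0 -> Agent 0 (value 36)
Step 3: Item 1 -> Agent 1 (value 48)
Step 4: Total welfare = 36 + 48 = 84

84


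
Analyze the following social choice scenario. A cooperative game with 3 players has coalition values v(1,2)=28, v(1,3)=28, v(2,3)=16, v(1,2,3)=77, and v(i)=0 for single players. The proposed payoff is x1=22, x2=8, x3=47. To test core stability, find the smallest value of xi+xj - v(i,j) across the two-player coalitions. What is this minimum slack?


Step 1: Slack for coalition (1,2): x1+x2 - v12 = 30 - 28 = 2
Step 2: Slack for coalition (1,3): x1+x3 - v13 = 69 - 28 = 41
Step 3: Slack for coalition (2,3): x2+x3 - v23 = 55 - 16 = 39
Step 4: Minimum slack = min(2, 41, 39) = 2, attained by (1,2); no pair can gain by deviating, so the allocation is in the core

2


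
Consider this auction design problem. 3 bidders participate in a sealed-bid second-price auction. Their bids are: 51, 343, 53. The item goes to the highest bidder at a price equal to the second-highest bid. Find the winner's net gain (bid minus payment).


Step 1: Sort bids in descending order: 343, 53, 51
Step 2: The winning bid is the highest: 343
Step 3: The payment equals the second-highest bid: 53
Step 4: Surplus = winner's bid - payment = 343 - 53 = 290

290


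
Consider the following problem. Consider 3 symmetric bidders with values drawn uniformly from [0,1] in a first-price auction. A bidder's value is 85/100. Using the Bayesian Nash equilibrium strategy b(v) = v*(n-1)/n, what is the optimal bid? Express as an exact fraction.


Step 1: The symmetric BNE bidding function is b(v) = v * (n-1) / n
Step 2: Substitute v = 17/20 and n = 3
Step 3: b = 17/20 * 2/3
Step 4: b = 17/30

17/30


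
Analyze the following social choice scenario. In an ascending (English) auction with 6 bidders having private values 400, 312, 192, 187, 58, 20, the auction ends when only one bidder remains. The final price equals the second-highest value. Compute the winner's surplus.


Step 1: Identify the highest value: 400
Step 2: Identify the second-highest value: 312
Step 3: The final price = second-highest value = 312
Step 4: Surplus = 400 - 312 = 88

88


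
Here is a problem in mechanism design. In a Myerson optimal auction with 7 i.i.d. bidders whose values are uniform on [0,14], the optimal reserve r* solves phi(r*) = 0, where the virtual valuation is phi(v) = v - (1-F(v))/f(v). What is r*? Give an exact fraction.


Step 1: For U[0,14], F(v) = v/14 and f(v) = 1/14
Step 2: phi(v) = v - (1 - v/14)/(1/14) = v - (14 - v) = 2v - 14
Step 3: Set phi(r*) = 0: 2r* - 14 = 0
Step 4: r* = 14/2 = 7 (the number of bidders n = 7 does not enter)

7


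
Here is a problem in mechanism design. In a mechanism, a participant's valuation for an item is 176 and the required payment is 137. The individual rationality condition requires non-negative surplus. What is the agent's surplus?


Step 1: Surplus = value - payment = 176 - 137 = 39
Step 2: IR is satisfied (surplus >= 0)

39


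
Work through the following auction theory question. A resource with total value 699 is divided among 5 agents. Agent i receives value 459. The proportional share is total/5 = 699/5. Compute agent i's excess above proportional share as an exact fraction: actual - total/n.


Step 1: Proportional share = 699/5
Step 2: Agent's actual allocation = 459
Step 3: Excess = 459 - 699/5 = 1596/5

1596/5


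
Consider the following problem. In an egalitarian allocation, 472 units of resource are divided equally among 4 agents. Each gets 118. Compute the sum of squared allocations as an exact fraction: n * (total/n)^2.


Step 1: Each agent's share = 472/4 = 118
Step 2: Square of each share = (118)^2 = 13924
Step 3: Sum of squares = 4 * 13924 = 55696

55696


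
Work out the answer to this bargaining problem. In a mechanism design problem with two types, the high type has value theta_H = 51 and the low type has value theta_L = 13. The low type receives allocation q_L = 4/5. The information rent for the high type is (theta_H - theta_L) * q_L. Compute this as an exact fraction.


Step 1: theta_H - theta_L = 51 - 13 = 38
Step 2: Information rent = (theta_H - theta_L) * q_L
Step 3: = 38 * 4/5
Step 4: = 152/5

152/5


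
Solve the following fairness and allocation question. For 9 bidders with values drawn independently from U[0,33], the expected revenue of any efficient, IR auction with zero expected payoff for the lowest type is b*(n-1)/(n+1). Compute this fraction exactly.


Step 1: By Revenue Equivalence, expected revenue = b*(n-1)/(n+1)
Step 2: Substituting n = 9, b = 33
Step 3: Revenue = 33*(9-1)/(9+1) = 33*8/10
Step 4: Revenue = 264/10 = 132/5

132/5


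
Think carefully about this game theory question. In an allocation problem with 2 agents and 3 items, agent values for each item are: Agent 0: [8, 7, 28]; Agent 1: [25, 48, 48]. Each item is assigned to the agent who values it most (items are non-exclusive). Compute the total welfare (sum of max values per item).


Step 1: For each item, find the maximum value among all agents.
Step 2: Item 0 -> Agent 1 (value 25)
Step 3: Item 1 -> Agent 1 (value 48)
Step 4: Item 2 -> Agent 1 (value 48)
Step 5: Total welfare = 25 + 48 + 48 = 121

121


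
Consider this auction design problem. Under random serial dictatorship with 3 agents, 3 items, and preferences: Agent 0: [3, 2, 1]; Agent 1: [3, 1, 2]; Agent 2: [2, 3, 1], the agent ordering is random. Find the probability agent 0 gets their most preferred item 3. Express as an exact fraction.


Step 1: Agent 0 wants item 3
Step 2: There are 6 possible orderings of agents
Step 3: In 3 orderings, agent 0 gets item 3
Step 4: Probability = 3/6 = 1/2

1/2


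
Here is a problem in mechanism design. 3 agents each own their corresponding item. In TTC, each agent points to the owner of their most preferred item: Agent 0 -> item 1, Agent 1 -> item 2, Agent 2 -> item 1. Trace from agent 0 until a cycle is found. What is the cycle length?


Step 1: Trace the pointer graph from agent 0: 0 -> 1 -> 2 -> 1
Step 2: A cycle is detected when we revisit agent 1
Step 3: The cycle is: 1 -> 2 -> 1
Step 4: Cycle length = 2

2


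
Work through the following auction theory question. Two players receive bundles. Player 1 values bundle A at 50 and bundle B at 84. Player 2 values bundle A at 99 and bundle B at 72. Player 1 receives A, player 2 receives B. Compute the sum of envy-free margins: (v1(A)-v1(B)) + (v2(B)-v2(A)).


Step 1: Player 1's margin = v1(A) - v1(B) = 50 - 84 = -34
Step 2: Player 2's margin = v2(B) - v2(A) = 72 - 99 = -27
Step 3: Total margin = -34 + -27 = -61

-61


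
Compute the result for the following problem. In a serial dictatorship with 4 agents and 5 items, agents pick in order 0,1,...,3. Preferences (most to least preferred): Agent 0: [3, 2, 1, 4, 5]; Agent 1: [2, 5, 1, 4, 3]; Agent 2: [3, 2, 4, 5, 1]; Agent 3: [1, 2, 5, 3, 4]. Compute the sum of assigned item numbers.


Step 1: Agent 0 picks item 3
Step 2: Agent 1 picks item 2
Step 3: Agent 2 picks item 4
Step 4: Agent 3 picks item 1
Step 5: Sum = 3 + 2 + 4 + 1 = 10

10


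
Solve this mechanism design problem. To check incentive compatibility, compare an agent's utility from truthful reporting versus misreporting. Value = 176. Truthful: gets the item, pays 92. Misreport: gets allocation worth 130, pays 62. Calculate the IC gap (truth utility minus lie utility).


Step 1: U(truth) = value - payment = 176 - 92 = 84
Step 2: U(lie) = allocation - payment = 130 - 62 = 68
Step 3: IC gap = 84 - 68 = 16

16


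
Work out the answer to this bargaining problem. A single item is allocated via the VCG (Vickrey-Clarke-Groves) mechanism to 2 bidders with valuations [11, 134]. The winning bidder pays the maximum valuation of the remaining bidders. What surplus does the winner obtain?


Step 1: The winner is the agent with the highest value: agent 1 with value 134
Step 2: Values of other agents: [11]
Step 3: VCG payment = max of others' values = 11
Step 4: Surplus = 134 - 11 = 123

123


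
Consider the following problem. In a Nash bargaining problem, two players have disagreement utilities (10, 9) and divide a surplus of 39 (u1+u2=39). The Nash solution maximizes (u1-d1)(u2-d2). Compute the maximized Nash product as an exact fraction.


Step 1: The Nash solution splits surplus symmetrically above the disagreement point
Step 2: u1 = (total + d1 - d2)/2 = (39 + 10 - 9)/2 = 20
Step 3: u2 = (total - d1 + d2)/2 = (39 - 10 + 9)/2 = 19
Step 4: Nash product = (20 - 10) * (19 - 9)
Step 5: = 10 * 10 = 100

100


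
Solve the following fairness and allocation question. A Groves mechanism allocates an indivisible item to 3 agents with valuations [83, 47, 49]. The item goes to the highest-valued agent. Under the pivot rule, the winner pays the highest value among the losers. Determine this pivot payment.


Step 1: The efficient winner is agent 0 with value 83
Step 2: Other agents' values: [47, 49]
Step 3: Pivot payment = max(others) = 49
Step 4: The winner pays 49

49


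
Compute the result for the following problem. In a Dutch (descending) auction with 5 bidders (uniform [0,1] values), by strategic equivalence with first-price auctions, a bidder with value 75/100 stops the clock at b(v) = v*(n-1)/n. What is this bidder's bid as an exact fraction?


Step 1: Dutch auctions are strategically equivalent to first-price auctions
Step 2: The equilibrium bid is b(v) = v*(n-1)/n
Step 3: b = 3/4 * 4/5
Step 4: b = 3/5

3/5


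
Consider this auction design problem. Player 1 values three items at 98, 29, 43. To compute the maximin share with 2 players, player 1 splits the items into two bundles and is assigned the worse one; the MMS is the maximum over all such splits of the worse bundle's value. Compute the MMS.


Step 1: Item values = 98, 29, 43
Step 2: Enumerate all 2-bundle partitions and take the smaller bundle:
  Partition 1: {98} vs {29,43} -> bundles 98, 72; min = 72
  Partition 2: {29} vs {98,43} -> bundles 29, 141; min = 29
  Partition 3: {43} vs {98,29} -> bundles 43, 127; min = 43
Step 3: MMS = max(72, 29, 43) = 72

72


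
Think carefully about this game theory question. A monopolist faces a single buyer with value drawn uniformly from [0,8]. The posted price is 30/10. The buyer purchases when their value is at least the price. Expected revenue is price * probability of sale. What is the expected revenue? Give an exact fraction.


Step 1: Posted price r = 3, value support [0,8]
Step 2: P(v >= r) = (8 - 3)/8 = 5/8
Step 3: Expected revenue = r * P(v >= r) = 3 * 5/8
Step 4: Revenue = 15/8

15/8


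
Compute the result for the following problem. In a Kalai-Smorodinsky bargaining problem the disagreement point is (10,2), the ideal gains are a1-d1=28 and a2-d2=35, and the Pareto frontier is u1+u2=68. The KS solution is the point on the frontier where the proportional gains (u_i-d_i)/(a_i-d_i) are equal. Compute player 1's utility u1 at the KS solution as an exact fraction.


Step 1: At the KS point, (u1-d1)/r1 = (u2-d2)/r2 = t and u1+u2 = 68
Step 2: u1 = d1 + r1*t and u2 = d2 + r2*t, so (d1 + r1*t) + (d2 + r2*t) = 68
Step 3: t = (68 - 10 - 2)/(28 + 35) = 56/63 = 8/9
Step 4: u1 = d1 + r1*t = 10 + 28 * 8/9 = 314/9
Step 5: (Check: u2 = d2 + r2*t = 298/9; u1+u2 = 314/9 + 298/9 = 68, on the frontier.)

314/9


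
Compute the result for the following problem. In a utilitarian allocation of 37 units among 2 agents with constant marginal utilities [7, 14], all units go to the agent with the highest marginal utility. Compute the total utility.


Step 1: The marginal utilities are [7, 14]
Step 2: The highest marginal utility is 14
Step 3: All 37 units go to that agent
Step 4: Total utility = 14 * 37 = 518

518


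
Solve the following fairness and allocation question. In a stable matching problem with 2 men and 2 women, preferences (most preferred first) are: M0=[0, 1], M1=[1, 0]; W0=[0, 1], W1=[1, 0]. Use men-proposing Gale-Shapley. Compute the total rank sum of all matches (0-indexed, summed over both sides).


Step 1: Run Gale-Shapley (men propose, women hold best offer):
  M0 proposes to W0; she accepts
  M1 proposes to W1; she accepts
Step 2: Final matching: W0-M0, W1-M1
Step 3: 0-indexed ranks (man's rank of his match, then woman's): 0 + 0 + 0 + 0
Step 4: Total rank sum = 0

0


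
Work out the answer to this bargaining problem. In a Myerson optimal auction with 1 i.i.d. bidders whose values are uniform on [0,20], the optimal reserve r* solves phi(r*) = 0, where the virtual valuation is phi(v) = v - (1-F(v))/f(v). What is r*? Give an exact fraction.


Step 1: For U[0,20], F(v) = v/20 and f(v) = 1/20
Step 2: phi(v) = v - (1 - v/20)/(1/20) = v - (20 - v) = 2v - 20
Step 3: Set phi(r*) = 0: 2r* - 20 = 0
Step 4: r* = 20/2 = 10 (the number of bidders n = 1 does not enter)

10


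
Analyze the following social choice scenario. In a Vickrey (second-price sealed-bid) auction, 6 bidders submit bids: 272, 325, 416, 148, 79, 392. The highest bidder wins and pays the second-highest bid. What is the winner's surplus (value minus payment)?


Step 1: Sort bids in descending order: 416, 392, 325, 272, 148, 79
Step 2: The winning bid is the highest: 416
Step 3: The payment equals the second-highest bid: 392
Step 4: Surplus = winner's bid - payment = 416 - 392 = 24

24


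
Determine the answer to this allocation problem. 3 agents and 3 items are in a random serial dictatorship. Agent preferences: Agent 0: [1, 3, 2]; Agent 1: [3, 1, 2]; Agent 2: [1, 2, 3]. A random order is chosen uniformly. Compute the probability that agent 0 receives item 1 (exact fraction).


Step 1: Agent 0 wants item 1
Step 2: There are 6 possible orderings of agents
Step 3: In 3 orderings, agent 0 gets item 1
Step 4: Probability = 3/6 = 1/2

1/2


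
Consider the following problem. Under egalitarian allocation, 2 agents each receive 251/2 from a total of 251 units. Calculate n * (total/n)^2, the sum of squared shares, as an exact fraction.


Step 1: Each agent's share = 251/2
Step 2: Square of each share = (251/2)^2 = 63001/4
Step 3: Sum of squares = 2 * 63001/4 = 63001/2

63001/2


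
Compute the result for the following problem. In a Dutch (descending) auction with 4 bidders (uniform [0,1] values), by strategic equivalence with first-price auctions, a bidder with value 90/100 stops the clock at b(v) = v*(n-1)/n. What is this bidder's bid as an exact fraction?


Step 1: Dutch auctions are strategically equivalent to first-price auctions
Step 2: The equilibrium bid is b(v) = v*(n-1)/n
Step 3: b = 9/10 * 3/4
Step 4: b = 27/40

27/40


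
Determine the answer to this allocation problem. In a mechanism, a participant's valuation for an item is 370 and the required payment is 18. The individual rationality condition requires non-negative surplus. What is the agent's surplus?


Step 1: Surplus = value - payment = 370 - 18 = 352
Step 2: IR is satisfied (surplus >= 0)

352


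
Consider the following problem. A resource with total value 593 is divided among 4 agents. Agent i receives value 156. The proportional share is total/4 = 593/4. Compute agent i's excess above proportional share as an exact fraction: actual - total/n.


Step 1: Proportional share = 593/4
Step 2: Agent's actual allocation = 156
Step 3: Excess = 156 - 593/4 = 31/4

31/4


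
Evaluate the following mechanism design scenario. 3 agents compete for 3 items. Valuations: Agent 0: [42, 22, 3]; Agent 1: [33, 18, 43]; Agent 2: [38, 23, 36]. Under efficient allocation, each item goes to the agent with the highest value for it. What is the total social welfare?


Step 1: For each item, find the maximum value among all agents.
Step 2: Item 0 -> Agent 0 (value 42)
Step 3: Item 1 -> Agent 2 (value 23)
Step 4: Item 2 -> Agent 1 (value 43)
Step 5: Total welfare = 42 + 23 + 43 = 108

108


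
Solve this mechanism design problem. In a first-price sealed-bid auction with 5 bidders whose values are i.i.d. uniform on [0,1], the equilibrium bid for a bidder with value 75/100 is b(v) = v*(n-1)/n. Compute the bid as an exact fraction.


Step 1: The symmetric BNE bidding function is b(v) = v * (n-1) / n
Step 2: Substitute v = 3/4 and n = 5
Step 3: b = 3/4 * 4/5
Step 4: b = 3/5

3/5


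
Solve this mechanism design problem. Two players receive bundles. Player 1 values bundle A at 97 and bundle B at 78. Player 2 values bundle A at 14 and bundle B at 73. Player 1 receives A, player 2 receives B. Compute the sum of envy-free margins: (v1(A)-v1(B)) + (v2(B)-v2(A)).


Step 1: Player 1's margin = v1(A) - v1(B) = 97 - 78 = 19
Step 2: Player 2's margin = v2(B) - v2(A) = 73 - 14 = 59
Step 3: Total margin = 19 + 59 = 78

78


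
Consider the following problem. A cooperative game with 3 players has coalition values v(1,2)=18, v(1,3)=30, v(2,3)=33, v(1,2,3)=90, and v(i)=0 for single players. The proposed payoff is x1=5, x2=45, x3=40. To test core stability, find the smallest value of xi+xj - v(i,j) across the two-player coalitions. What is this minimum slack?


Step 1: Slack for coalition (1,2): x1+x2 - v12 = 50 - 18 = 32
Step 2: Slack for coalition (1,3): x1+x3 - v13 = 45 - 30 = 15
Step 3: Slack for coalition (2,3): x2+x3 - v23 = 85 - 33 = 52
Step 4: Minimum slack = min(32, 15, 52) = 15, attained by (1,3); no pair can gain by deviating, so the allocation is in the core

15


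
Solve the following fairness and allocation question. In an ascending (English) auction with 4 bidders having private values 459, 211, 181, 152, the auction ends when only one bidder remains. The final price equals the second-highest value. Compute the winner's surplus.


Step 1: Identify the highest value: 459
Step 2: Identify the second-highest value: 211
Step 3: The final price = second-highest value = 211
Step 4: Surplus = 459 - 211 = 248

248


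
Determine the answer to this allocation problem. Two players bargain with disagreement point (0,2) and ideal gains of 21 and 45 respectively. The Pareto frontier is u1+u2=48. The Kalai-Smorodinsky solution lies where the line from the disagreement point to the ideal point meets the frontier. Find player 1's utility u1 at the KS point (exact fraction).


Step 1: At the KS point, (u1-d1)/r1 = (u2-d2)/r2 = t and u1+u2 = 48
Step 2: u1 = d1 + r1*t and u2 = d2 + r2*t, so (d1 + r1*t) + (d2 + r2*t) = 48
Step 3: t = (48 - 0 - 2)/(21 + 45) = 46/66 = 23/33
Step 4: u1 = d1 + r1*t = 0 + 21 * 23/33 = 161/11
Step 5: (Check: u2 = d2 + r2*t = 367/11; u1+u2 = 161/11 + 367/11 = 48, on the frontier.)

161/11
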